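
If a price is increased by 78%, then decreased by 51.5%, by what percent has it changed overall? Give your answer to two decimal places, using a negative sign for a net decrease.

-13.67%

The combined multiplier is 1.78 × 0.485 = 0.8633.
That corresponds to a decrease of 13.67%.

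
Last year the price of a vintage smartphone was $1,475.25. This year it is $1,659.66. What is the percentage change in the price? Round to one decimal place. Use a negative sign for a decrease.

12.5%

Change: $1,659.66 − $1,475.25 = $184.41.
Relative to the original: $184.41 ÷ $1,475.25 ≈ 12.5%.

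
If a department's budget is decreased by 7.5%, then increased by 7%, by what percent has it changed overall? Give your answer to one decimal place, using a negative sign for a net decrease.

A 7.5% decrease multiplies by 0.925.
Then a 7% increase: 0.925 × 1.07 = 0.98975.
Overall factor 0.98975, i.e. -1.0%.

-1.0%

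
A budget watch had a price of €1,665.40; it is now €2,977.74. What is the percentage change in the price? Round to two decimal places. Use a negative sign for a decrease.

78.80%

Change: €2,977.74 − €1,665.40 = €1,312.34.
Relative to the original: €1,312.34 ÷ €1,665.40 ≈ 78.80%.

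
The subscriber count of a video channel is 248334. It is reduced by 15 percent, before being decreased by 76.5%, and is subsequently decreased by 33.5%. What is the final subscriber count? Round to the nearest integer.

32987

Each change multiplies by a factor: 0.85 × 0.235 × 0.665 = 0.13283375.
248334 × 0.13283375 = 32987.1364725 ≈ 32987.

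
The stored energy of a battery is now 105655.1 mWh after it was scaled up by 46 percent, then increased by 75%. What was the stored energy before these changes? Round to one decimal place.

The overall multiplier applied was 1.46 × 1.75 = 2.555.
So the original stored energy was 105655.1 ÷ 2.555 ≈ 41352.3 mWh.

41352.3 mWh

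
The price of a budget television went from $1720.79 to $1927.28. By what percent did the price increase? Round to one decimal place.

12.0%

Change: $1927.28 − $1720.79 = $206.49.
Relative to the original: $206.49 ÷ $1720.79 ≈ 12.0%.
So the price increased by 12.0%.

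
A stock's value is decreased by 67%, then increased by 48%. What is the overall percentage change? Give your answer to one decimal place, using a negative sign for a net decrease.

The combined multiplier is 0.33 × 1.48 = 0.4884.
That corresponds to a decrease of 51.2%.

-51.2%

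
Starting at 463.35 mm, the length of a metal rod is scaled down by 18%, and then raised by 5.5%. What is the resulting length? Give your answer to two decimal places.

400.84 mm

After the 18% decrease: 463.35 × 0.82 = 379.947.
Apply the 5.5% increase: 379.947 × 1.055 = 400.844085 ≈ 400.84.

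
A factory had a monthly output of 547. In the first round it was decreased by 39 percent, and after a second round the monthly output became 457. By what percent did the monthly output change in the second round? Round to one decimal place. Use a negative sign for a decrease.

37.0%

After the first round: 547 × 0.61 = 333.67.
Second-round multiplier: 457 ÷ 333.67 ≈ 1.36962.
That is a change of 37.0%.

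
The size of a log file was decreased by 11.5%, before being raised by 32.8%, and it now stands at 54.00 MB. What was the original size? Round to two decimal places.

45.95 MB

Undoing the 32.8% increase: 54.00 ÷ 1.328 ≈ 40.662651.
Undoing the 11.5% decrease: 40.662651 ÷ 0.885 ≈ 45.95 MB.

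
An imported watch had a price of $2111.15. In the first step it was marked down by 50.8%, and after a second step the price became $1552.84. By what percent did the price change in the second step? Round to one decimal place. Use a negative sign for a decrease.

49.5%

After the first step: $2111.15 × 0.492 = $1038.6858.
Second-step multiplier: $1552.84 ÷ $1038.6858 ≈ 1.495.
That is a change of 49.5%.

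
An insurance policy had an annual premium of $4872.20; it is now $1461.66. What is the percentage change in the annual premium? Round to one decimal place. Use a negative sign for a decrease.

-70.0%

Change: $1461.66 − $4872.20 = -$3410.54.
Relative to the original: -$3410.54 ÷ $4872.20 = -70.0%.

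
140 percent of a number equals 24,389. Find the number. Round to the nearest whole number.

24,389 ÷ 1.4 ≈ 17,421.

17,421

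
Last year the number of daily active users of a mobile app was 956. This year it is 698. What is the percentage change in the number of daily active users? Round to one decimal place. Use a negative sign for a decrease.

-27.0%

Change: 698 − 956 = -258.
Relative to the original: -258 ÷ 956 ≈ -27.0%.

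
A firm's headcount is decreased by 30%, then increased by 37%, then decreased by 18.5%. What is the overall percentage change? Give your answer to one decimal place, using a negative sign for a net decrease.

The combined multiplier is 0.7 × 1.37 × 0.815 = 0.781585.
That corresponds to a decrease of 21.8%.

-21.8%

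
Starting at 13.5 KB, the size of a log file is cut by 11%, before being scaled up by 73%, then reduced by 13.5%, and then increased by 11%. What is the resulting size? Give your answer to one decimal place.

Apply the 11% decrease: 13.5 × 0.89 = 12.015.
Apply the 73% increase: 12.015 × 1.73 = 20.78595.
After the 13.5% decrease: 20.78595 × 0.865 = 17.97984675.
Apply the 11% increase: 17.97984675 × 1.11 = 19.9576298925 ≈ 20.0.

20.0 KB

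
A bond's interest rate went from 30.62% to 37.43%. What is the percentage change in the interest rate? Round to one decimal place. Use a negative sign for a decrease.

22.2%

The change is 37.43 − 30.62 = 6.81 percentage points.
Relative to the original 30.62%, that is 6.81 ÷ 30.62 ≈ 22.2%.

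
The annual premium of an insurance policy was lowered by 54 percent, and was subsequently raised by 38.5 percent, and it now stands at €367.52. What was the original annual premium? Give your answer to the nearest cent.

The overall multiplier applied was 0.46 × 1.385 = 0.6371.
So the original annual premium was €367.52 ÷ 0.6371 ≈ €576.86.

€576.86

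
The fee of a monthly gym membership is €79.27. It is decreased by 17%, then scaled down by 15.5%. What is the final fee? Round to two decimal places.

Each change multiplies by a factor: 0.83 × 0.845 = 0.70135.
€79.27 × 0.70135 = €55.5960145 ≈ €55.60.

€55.60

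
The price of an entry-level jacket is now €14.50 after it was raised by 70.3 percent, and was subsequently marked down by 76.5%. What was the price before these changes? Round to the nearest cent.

€36.23

Undoing the 76.5% decrease: €14.50 ÷ 0.235 ≈ €61.702128.
Undoing the 70.3% increase: €61.702128 ÷ 1.703 ≈ €36.23.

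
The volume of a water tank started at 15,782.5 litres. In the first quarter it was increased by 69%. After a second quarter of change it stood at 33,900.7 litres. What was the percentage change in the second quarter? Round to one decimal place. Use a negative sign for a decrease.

27.1%

After the first quarter: 15,782.5 × 1.69 = 26672.425.
Second-quarter multiplier: 33,900.7 ÷ 26672.425 ≈ 1.271.
That is a change of 27.1%.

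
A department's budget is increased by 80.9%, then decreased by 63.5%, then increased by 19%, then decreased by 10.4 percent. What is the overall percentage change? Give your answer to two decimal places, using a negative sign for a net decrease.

An 80.9% increase multiplies by 1.809.
Then a 63.5% decrease: 1.809 × 0.365 = 0.660285.
Then a 19% increase: 0.660285 × 1.19 = 0.78573915.
Then a 10.4% decrease: 0.78573915 × 0.896 = 0.7040222784.
Overall factor 0.7040222784, i.e. -29.60%.

-29.60%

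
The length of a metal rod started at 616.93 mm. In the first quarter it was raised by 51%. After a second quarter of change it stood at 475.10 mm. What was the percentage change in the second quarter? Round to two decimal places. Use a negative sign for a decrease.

-49.00%

After the first quarter: 616.93 × 1.51 = 931.5643.
Second-quarter multiplier: 475.10 ÷ 931.5643 ≈ 0.510002.
That is a change of -49.00%.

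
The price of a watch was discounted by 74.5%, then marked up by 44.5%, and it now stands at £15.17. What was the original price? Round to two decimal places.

The overall multiplier applied was 0.255 × 1.445 = 0.368475.
So the original price was £15.17 ÷ 0.368475 ≈ £41.17.

£41.17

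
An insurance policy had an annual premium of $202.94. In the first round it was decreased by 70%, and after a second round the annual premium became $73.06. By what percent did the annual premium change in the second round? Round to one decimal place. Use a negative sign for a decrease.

20.0%

After the first round: $202.94 × 0.3 = $60.882.
Second-round multiplier: $73.06 ÷ $60.882 ≈ 1.20003.
That is a change of 20.0%.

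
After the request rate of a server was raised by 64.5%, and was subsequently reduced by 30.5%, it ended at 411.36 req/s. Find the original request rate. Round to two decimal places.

The overall multiplier applied was 1.645 × 0.695 = 1.143275.
So the original request rate was 411.36 ÷ 1.143275 ≈ 359.81 req/s.

359.81 req/s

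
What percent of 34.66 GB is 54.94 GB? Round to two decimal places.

54.94 GB ÷ 34.66 GB ≈ 158.51%.

158.51%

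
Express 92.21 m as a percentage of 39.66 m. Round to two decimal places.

92.21 m ÷ 39.66 m ≈ 232.50%.

232.50%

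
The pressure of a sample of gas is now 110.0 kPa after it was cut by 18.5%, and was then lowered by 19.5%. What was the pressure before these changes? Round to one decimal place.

The overall multiplier applied was 0.815 × 0.805 = 0.656075.
So the original pressure was 110.0 ÷ 0.656075 ≈ 167.7 kPa.

167.7 kPa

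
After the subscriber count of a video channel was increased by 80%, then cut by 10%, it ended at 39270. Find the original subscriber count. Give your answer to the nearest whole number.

24241

Undoing the 10% decrease: 39270 ÷ 0.9 ≈ 43633.333333.
Undoing the 80% increase: 43633.333333 ÷ 1.8 ≈ 24241.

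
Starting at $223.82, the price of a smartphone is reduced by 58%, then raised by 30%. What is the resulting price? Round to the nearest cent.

Apply the 58% decrease: $223.82 × 0.42 = $94.0044.
After the 30% increase: $94.0044 × 1.3 = $122.20572 ≈ $122.21.

$122.21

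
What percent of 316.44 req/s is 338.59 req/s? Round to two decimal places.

107.00%

338.59 req/s ÷ 316.44 req/s ≈ 107.00%.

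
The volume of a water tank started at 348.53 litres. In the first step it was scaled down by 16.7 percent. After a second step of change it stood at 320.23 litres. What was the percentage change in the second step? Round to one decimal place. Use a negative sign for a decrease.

10.3%

After the first step: 348.53 × 0.833 = 290.32549.
Second-step multiplier: 320.23 ÷ 290.32549 ≈ 1.103.
That is a change of 10.3%.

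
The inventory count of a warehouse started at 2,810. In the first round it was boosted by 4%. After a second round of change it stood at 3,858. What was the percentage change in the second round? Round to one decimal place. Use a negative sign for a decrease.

After the first round: 2,810 × 1.04 = 2922.4.
Second-round multiplier: 3,858 ÷ 2922.4 ≈ 1.32015.
That is a change of 32.0%.

32.0%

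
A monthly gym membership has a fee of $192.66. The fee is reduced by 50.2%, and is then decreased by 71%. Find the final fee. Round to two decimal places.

$27.82

Each change multiplies by a factor: 0.498 × 0.29 = 0.14442.
$192.66 × 0.14442 = $27.8239572 ≈ $27.82.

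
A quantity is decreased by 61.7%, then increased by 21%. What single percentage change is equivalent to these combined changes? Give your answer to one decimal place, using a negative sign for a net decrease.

A 61.7% decrease multiplies by 0.383.
Then a 21% increase: 0.383 × 1.21 = 0.46343.
Overall factor 0.46343, i.e. -53.7%.

-53.7%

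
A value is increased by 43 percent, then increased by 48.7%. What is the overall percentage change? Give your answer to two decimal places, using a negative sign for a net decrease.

112.64%

The combined multiplier is 1.43 × 1.487 = 2.12641.
That corresponds to an increase of 112.64%.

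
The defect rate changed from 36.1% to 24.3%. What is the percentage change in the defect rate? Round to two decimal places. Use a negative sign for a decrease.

-32.69%

The change is 24.3 − 36.1 = -11.8 percentage points.
Relative to the original 36.1%, that is -11.8 ÷ 36.1 ≈ -32.69%.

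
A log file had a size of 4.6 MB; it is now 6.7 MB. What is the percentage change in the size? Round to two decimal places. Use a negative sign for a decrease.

Change: 6.7 − 4.6 = 2.1.
Relative to the original: 2.1 ÷ 4.6 ≈ 45.65%.

45.65%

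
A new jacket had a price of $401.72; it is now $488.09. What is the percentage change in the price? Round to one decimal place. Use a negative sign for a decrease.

Change: $488.09 − $401.72 = $86.37.
Relative to the original: $86.37 ÷ $401.72 ≈ 21.5%.

21.5%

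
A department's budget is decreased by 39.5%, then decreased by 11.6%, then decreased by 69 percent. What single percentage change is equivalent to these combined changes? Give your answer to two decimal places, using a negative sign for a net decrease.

A 39.5% decrease multiplies by 0.605.
Then an 11.6% decrease: 0.605 × 0.884 = 0.53482.
Then a 69% decrease: 0.53482 × 0.31 = 0.1657942.
Overall factor 0.1657942, i.e. -83.42%.

-83.42%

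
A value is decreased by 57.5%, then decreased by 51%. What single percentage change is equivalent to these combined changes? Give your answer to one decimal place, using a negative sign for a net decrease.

-79.2%

The combined multiplier is 0.425 × 0.49 = 0.20825.
That corresponds to a decrease of 79.2%.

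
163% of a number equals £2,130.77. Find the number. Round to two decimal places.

£1,307.22

£2,130.77 ÷ 1.63 ≈ £1,307.22.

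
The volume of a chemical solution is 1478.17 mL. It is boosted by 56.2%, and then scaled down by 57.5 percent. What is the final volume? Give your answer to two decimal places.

981.28 mL

Each change multiplies by a factor: 1.562 × 0.425 = 0.66385.
1478.17 × 0.66385 = 981.2831545 ≈ 981.28.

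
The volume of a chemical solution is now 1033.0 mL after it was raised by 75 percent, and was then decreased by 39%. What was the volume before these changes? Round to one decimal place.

967.7 mL

Undoing the 39% decrease: 1033.0 ÷ 0.61 ≈ 1693.442623.
Undoing the 75% increase: 1693.442623 ÷ 1.75 ≈ 967.7 mL.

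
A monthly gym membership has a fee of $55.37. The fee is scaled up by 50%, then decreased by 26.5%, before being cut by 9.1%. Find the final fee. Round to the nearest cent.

Each change multiplies by a factor: 1.5 × 0.735 × 0.909 = 1.0021725.
$55.37 × 1.0021725 = $55.490291325 ≈ $55.49.

$55.49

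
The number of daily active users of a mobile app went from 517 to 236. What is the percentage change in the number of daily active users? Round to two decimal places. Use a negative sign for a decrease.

Change: 236 − 517 = -281.
Relative to the original: -281 ÷ 517 ≈ -54.35%.

-54.35%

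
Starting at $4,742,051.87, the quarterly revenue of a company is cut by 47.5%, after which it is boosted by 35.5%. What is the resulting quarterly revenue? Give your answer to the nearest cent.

$3,373,377.15

Apply the 47.5% decrease: $4,742,051.87 × 0.525 = $2489577.23175.
Apply the 35.5% increase: $2489577.23175 × 1.355 = $3373377.14902125 ≈ $3,373,377.15.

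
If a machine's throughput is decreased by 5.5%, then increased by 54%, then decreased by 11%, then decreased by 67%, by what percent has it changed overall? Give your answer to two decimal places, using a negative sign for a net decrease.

A 5.5% decrease multiplies by 0.945.
Then a 54% increase: 0.945 × 1.54 = 1.4553.
Then an 11% decrease: 1.4553 × 0.89 = 1.295217.
Then a 67% decrease: 1.295217 × 0.33 = 0.42742161.
Overall factor 0.42742161, i.e. -57.26%.

-57.26%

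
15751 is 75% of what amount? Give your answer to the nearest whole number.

15751 ÷ 0.75 ≈ 21001.

21001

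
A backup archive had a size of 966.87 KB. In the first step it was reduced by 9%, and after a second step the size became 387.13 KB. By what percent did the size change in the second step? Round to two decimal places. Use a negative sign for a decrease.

After the first step: 966.87 × 0.91 = 879.8517.
Second-step multiplier: 387.13 ÷ 879.8517 ≈ 0.439995.
That is a change of -56.00%.

-56.00%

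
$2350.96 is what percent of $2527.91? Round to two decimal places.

93.00%

$2350.96 ÷ $2527.91 ≈ 93.00%.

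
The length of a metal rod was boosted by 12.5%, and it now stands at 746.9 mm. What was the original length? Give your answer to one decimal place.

663.9 mm

The overall multiplier applied was 1.125.
So the original length was 746.9 ÷ 1.125 ≈ 663.9 mm.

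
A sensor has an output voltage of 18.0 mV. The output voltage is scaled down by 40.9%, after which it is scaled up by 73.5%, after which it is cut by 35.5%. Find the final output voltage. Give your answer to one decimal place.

11.9 mV

After the 40.9% decrease: 18.0 × 0.591 = 10.638.
Apply the 73.5% increase: 10.638 × 1.735 = 18.45693.
Apply the 35.5% decrease: 18.45693 × 0.645 = 11.90471985 ≈ 11.9.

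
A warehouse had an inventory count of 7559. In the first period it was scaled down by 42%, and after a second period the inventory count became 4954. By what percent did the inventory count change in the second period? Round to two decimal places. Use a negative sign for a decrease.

13.00%

After the first period: 7559 × 0.58 = 4384.22.
Second-period multiplier: 4954 ÷ 4384.22 ≈ 1.129962.
That is a change of 13.00%.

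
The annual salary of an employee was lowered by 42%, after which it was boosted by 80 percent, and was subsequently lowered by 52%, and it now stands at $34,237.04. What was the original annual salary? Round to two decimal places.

$68,321.04

The overall multiplier applied was 0.58 × 1.8 × 0.48 = 0.50112.
So the original annual salary was $34,237.04 ÷ 0.50112 ≈ $68,321.04.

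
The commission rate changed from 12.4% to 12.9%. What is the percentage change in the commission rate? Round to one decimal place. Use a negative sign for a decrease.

The change is 12.9 − 12.4 = 0.5 percentage points.
Relative to the original 12.4%, that is 0.5 ÷ 12.4 ≈ 4.0%.

4.0%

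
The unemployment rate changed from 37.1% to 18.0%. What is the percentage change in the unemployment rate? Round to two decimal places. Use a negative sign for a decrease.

-51.48%

The change is 18.0 − 37.1 = -19.1 percentage points.
Relative to the original 37.1%, that is -19.1 ÷ 37.1 ≈ -51.48%.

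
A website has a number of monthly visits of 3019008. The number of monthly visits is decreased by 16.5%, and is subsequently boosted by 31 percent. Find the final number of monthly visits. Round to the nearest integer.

3302342

Apply the 16.5% decrease: 3019008 × 0.835 = 2520871.68.
After the 31% increase: 2520871.68 × 1.31 = 3302341.9008 ≈ 3302342.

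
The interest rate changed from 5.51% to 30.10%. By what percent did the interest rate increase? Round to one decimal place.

446.3%

The change is 30.10 − 5.51 = 24.59 percentage points.
Relative to the original 5.51%, that is 24.59 ÷ 5.51 ≈ 446.3%.
So the interest rate rose by 446.3%.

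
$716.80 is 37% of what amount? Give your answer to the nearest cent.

$716.80 ÷ 0.37 ≈ $1937.30.

$1937.30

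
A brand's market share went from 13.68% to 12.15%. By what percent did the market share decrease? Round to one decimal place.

11.2%

The change is 12.15 − 13.68 = -1.53 percentage points.
Relative to the original 13.68%, that is -1.53 ÷ 13.68 ≈ -11.2%.
So the market share fell by 11.2%.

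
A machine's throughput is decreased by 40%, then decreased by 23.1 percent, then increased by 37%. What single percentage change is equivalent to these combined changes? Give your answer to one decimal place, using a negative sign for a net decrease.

-36.8%

The combined multiplier is 0.6 × 0.769 × 1.37 = 0.632118.
That corresponds to a decrease of 36.8%.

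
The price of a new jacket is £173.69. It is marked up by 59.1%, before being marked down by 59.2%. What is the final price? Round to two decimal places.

£112.75

Each change multiplies by a factor: 1.591 × 0.408 = 0.649128.
£173.69 × 0.649128 = £112.74704232 ≈ £112.75.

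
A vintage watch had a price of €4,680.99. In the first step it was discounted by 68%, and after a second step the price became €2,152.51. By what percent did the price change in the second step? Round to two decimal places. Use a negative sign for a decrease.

After the first step: €4,680.99 × 0.32 = €1497.9168.
Second-step multiplier: €2,152.51 ÷ €1497.9168 ≈ 1.437002.
That is a change of 43.70%.

43.70%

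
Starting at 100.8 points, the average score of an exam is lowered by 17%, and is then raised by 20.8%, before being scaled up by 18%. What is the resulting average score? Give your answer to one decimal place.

119.3 points

Each change multiplies by a factor: 0.83 × 1.208 × 1.18 = 1.1831152.
100.8 × 1.1831152 = 119.25801216 ≈ 119.3.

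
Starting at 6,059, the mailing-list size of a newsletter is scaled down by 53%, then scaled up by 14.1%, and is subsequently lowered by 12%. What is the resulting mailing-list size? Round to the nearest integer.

After the 53% decrease: 6,059 × 0.47 = 2847.73.
Apply the 14.1% increase: 2847.73 × 1.141 = 3249.25993.
Apply the 12% decrease: 3249.25993 × 0.88 = 2859.3487384 ≈ 2,859.

2,859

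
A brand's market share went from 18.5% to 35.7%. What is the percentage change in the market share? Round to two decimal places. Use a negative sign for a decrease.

The change is 35.7 − 18.5 = 17.2 percentage points.
Relative to the original 18.5%, that is 17.2 ÷ 18.5 ≈ 92.97%.

92.97%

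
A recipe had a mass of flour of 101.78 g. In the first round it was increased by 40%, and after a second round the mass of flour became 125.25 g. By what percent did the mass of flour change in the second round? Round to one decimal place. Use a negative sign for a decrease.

-12.1%

After the first round: 101.78 × 1.4 = 142.492.
Second-round multiplier: 125.25 ÷ 142.492 ≈ 0.879.
That is a change of -12.1%.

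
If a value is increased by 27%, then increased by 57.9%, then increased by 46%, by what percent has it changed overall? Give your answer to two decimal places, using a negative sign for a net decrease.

192.78%

A 27% increase multiplies by 1.27.
Then a 57.9% increase: 1.27 × 1.579 = 2.00533.
Then a 46% increase: 2.00533 × 1.46 = 2.9277818.
Overall factor 2.9277818, i.e. 192.78%.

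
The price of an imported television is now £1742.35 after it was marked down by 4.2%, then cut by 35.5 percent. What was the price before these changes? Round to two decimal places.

£2819.75

Undoing the 35.5% decrease: £1742.35 ÷ 0.645 ≈ £2701.317829.
Undoing the 4.2% decrease: £2701.317829 ÷ 0.958 ≈ £2819.75.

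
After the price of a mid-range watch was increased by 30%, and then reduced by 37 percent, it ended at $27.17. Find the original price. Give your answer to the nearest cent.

$33.17

Undoing the 37% decrease: $27.17 ÷ 0.63 ≈ $43.126984.
Undoing the 30% increase: $43.126984 ÷ 1.3 ≈ $33.17.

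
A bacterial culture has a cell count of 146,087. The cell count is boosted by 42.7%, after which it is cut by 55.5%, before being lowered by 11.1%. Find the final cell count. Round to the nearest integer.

Each change multiplies by a factor: 1.427 × 0.445 × 0.889 = 0.564528335.
146,087 × 0.564528335 = 82470.250875145 ≈ 82,470.

82,470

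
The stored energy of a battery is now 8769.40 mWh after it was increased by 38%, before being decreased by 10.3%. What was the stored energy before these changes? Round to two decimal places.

7084.32 mWh

The overall multiplier applied was 1.38 × 0.897 = 1.23786.
So the original stored energy was 8769.40 ÷ 1.23786 ≈ 7084.32 mWh.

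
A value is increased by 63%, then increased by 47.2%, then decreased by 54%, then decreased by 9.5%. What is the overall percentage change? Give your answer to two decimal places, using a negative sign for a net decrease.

The combined multiplier is 1.63 × 1.472 × 0.46 × 0.905 = 0.998853568.
That corresponds to a decrease of 0.11%.

-0.11%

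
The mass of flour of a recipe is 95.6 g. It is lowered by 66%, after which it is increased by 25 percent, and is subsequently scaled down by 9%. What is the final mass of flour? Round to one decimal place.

Each change multiplies by a factor: 0.34 × 1.25 × 0.91 = 0.38675.
95.6 × 0.38675 = 36.9733 ≈ 37.0.

37.0 g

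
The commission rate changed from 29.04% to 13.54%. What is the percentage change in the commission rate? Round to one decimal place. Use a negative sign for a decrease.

-53.4%

The change is 13.54 − 29.04 = -15.50 percentage points.
Relative to the original 29.04%, that is -15.50 ÷ 29.04 ≈ -53.4%.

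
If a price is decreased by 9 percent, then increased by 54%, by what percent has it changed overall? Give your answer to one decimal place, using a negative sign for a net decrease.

40.1%

The combined multiplier is 0.91 × 1.54 = 1.4014.
That corresponds to an increase of 40.1%.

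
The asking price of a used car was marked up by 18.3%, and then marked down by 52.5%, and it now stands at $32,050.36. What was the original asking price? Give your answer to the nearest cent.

The overall multiplier applied was 1.183 × 0.475 = 0.561925.
So the original asking price was $32,050.36 ÷ 0.561925 ≈ $57,036.72.

$57,036.72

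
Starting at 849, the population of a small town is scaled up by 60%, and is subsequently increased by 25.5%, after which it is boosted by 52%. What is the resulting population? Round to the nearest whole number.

2591

60% increase: 849 × 1.6 = 1358.4.
Apply the 25.5% increase: 1358.4 × 1.255 = 1704.792.
After the 52% increase: 1704.792 × 1.52 = 2591.28384 ≈ 2591.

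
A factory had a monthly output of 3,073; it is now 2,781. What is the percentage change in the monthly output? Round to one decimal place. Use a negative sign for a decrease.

Change: 2,781 − 3,073 = -292.
Relative to the original: -292 ÷ 3,073 ≈ -9.5%.

-9.5%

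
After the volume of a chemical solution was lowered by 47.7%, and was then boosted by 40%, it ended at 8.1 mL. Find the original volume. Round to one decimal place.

The overall multiplier applied was 0.523 × 1.4 = 0.7322.
So the original volume was 8.1 ÷ 0.7322 ≈ 11.1 mL.

11.1 mL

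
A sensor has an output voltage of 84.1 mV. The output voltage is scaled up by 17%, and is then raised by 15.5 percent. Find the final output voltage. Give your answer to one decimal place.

Apply the 17% increase: 84.1 × 1.17 = 98.397.
15.5% increase: 98.397 × 1.155 = 113.648535 ≈ 113.6.

113.6 mV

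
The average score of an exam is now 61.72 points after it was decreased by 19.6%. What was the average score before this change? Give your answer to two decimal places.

The overall multiplier applied was 0.804.
So the original average score was 61.72 ÷ 0.804 ≈ 76.77 points.

76.77 points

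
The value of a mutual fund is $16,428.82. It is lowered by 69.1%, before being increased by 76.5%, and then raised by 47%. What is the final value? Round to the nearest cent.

After the 69.1% decrease: $16,428.82 × 0.309 = $5076.50538.
Apply the 76.5% increase: $5076.50538 × 1.765 = $8960.0319957.
47% increase: $8960.0319957 × 1.47 = $13171.247033679 ≈ $13,171.25.

$13,171.25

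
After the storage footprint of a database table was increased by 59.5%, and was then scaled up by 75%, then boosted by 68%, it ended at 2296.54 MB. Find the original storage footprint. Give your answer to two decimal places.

The overall multiplier applied was 1.595 × 1.75 × 1.68 = 4.6893.
So the original storage footprint was 2296.54 ÷ 4.6893 ≈ 489.74 MB.

489.74 MB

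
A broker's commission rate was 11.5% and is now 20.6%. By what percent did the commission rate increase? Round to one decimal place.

79.1%

The change is 20.6 − 11.5 = 9.1 percentage points.
Relative to the original 11.5%, that is 9.1 ÷ 11.5 ≈ 79.1%.
So the commission rate rose by 79.1%.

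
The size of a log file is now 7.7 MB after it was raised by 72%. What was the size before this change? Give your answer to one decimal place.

4.5 MB

The overall multiplier applied was 1.72.
So the original size was 7.7 ÷ 1.72 ≈ 4.5 MB.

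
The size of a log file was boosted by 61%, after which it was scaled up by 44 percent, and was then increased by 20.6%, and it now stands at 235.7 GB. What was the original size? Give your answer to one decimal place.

The overall multiplier applied was 1.61 × 1.44 × 1.206 = 2.7959904.
So the original size was 235.7 ÷ 2.7959904 ≈ 84.3 GB.

84.3 GB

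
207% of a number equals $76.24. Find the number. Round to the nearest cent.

$76.24 ÷ 2.07 ≈ $36.83.

$36.83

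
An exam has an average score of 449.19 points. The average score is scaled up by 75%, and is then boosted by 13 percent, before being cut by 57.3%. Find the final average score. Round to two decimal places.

379.29 points

Each change multiplies by a factor: 1.75 × 1.13 × 0.427 = 0.8443925.
449.19 × 0.8443925 = 379.292667075 ≈ 379.29.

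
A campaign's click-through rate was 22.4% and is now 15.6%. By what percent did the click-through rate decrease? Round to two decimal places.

The change is 15.6 − 22.4 = -6.8 percentage points.
Relative to the original 22.4%, that is -6.8 ÷ 22.4 ≈ -30.36%.
So the click-through rate fell by 30.36%.

30.36%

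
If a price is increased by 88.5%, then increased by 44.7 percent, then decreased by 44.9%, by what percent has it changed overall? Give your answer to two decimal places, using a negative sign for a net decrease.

50.29%

The combined multiplier is 1.885 × 1.447 × 0.551 = 1.502904845.
That corresponds to an increase of 50.29%.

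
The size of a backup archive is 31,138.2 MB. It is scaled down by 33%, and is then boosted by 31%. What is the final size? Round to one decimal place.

After the 33% decrease: 31,138.2 × 0.67 = 20862.594.
31% increase: 20862.594 × 1.31 = 27329.99814 ≈ 27,330.0.

27,330.0 MB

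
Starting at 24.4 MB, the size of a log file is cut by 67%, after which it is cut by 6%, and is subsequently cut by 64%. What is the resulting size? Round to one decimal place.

Apply the 67% decrease: 24.4 × 0.33 = 8.052.
6% decrease: 8.052 × 0.94 = 7.56888.
After the 64% decrease: 7.56888 × 0.36 = 2.7247968 ≈ 2.7.

2.7 MB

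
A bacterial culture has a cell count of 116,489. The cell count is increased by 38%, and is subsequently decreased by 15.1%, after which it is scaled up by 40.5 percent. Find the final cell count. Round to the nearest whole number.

191,756

Each change multiplies by a factor: 1.38 × 0.849 × 1.405 = 1.6461261.
116,489 × 1.6461261 = 191755.5832629 ≈ 191,756.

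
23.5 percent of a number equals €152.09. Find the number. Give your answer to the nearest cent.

€647.19

€152.09 ÷ 0.235 ≈ €647.19.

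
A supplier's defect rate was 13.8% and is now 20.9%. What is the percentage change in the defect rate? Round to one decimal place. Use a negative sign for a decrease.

The change is 20.9 − 13.8 = 7.1 percentage points.
Relative to the original 13.8%, that is 7.1 ÷ 13.8 ≈ 51.4%.

51.4%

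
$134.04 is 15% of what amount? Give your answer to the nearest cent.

$134.04 ÷ 0.15 = $893.60.

$893.60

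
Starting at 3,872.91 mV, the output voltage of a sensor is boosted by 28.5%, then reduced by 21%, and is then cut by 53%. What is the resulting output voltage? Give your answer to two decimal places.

28.5% increase: 3,872.91 × 1.285 = 4976.68935.
After the 21% decrease: 4976.68935 × 0.79 = 3931.5845865.
After the 53% decrease: 3931.5845865 × 0.47 = 1847.844755655 ≈ 1,847.84.

1,847.84 mV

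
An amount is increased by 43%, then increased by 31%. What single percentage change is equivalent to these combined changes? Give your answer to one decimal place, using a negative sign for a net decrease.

A 43% increase multiplies by 1.43.
Then a 31% increase: 1.43 × 1.31 = 1.8733.
Overall factor 1.8733, i.e. 87.3%.

87.3%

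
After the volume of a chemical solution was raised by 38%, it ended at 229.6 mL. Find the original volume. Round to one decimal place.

166.4 mL

The overall multiplier applied was 1.38.
So the original volume was 229.6 ÷ 1.38 ≈ 166.4 mL.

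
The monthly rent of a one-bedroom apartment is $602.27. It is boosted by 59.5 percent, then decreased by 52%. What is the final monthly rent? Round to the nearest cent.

$461.10

Apply the 59.5% increase: $602.27 × 1.595 = $960.62065.
After the 52% decrease: $960.62065 × 0.48 = $461.097912 ≈ $461.10.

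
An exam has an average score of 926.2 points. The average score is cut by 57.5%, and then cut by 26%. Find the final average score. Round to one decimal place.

291.3 points

Each change multiplies by a factor: 0.425 × 0.74 = 0.3145.
926.2 × 0.3145 = 291.2899 ≈ 291.3.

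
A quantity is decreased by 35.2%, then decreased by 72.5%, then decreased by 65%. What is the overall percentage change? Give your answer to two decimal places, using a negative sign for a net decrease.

A 35.2% decrease multiplies by 0.648.
Then a 72.5% decrease: 0.648 × 0.275 = 0.1782.
Then a 65% decrease: 0.1782 × 0.35 = 0.06237.
Overall factor 0.06237, i.e. -93.76%.

-93.76%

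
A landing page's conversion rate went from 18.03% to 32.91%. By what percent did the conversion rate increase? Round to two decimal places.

The change is 32.91 − 18.03 = 14.88 percentage points.
Relative to the original 18.03%, that is 14.88 ÷ 18.03 ≈ 82.53%.
So the conversion rate rose by 82.53%.

82.53%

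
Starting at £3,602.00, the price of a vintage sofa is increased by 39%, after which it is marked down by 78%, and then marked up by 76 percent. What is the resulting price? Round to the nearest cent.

Each change multiplies by a factor: 1.39 × 0.22 × 1.76 = 0.538208.
£3,602.00 × 0.538208 = £1938.625216 ≈ £1,938.63.

£1,938.63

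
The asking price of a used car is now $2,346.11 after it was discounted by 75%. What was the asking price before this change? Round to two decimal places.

$9,384.44

The overall multiplier applied was 0.25.
So the original asking price was $2,346.11 ÷ 0.25 = $9,384.44.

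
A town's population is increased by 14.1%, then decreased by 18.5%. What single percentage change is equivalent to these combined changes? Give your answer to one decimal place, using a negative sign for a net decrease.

The combined multiplier is 1.141 × 0.815 = 0.929915.
That corresponds to a decrease of 7.0%.

-7.0%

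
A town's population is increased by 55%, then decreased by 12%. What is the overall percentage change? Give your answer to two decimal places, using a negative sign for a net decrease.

The combined multiplier is 1.55 × 0.88 = 1.364.
That corresponds to an increase of 36.40%.

36.40%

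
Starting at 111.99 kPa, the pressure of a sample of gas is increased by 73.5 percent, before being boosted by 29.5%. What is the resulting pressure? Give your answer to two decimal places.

After the 73.5% increase: 111.99 × 1.735 = 194.30265.
After the 29.5% increase: 194.30265 × 1.295 = 251.62193175 ≈ 251.62.

251.62 kPa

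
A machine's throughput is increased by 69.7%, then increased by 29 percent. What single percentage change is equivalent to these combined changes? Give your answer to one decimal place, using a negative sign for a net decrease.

The combined multiplier is 1.697 × 1.29 = 2.18913.
That corresponds to an increase of 118.9%.

118.9%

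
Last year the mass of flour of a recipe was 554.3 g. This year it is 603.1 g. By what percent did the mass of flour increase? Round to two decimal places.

8.80%

Change: 603.1 − 554.3 = 48.8.
Relative to the original: 48.8 ÷ 554.3 ≈ 8.80%.
So the mass of flour increased by 8.80%.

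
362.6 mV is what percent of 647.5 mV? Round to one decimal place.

56.0%

362.6 mV ÷ 647.5 mV = 56.0%.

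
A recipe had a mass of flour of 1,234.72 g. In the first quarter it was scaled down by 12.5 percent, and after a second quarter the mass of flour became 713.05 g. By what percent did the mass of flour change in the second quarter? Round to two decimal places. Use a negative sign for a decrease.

-34.00%

After the first quarter: 1,234.72 × 0.875 = 1080.38.
Second-quarter multiplier: 713.05 ÷ 1080.38 ≈ 0.659999.
That is a change of -34.00%.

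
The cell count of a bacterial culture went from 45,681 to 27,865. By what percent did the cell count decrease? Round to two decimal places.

Change: 27,865 − 45,681 = -17,816.
Relative to the original: -17,816 ÷ 45,681 ≈ -39.00%.
So the cell count decreased by 39.00%.

39.00%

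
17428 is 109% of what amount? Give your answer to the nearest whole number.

15989

17428 ÷ 1.09 ≈ 15989.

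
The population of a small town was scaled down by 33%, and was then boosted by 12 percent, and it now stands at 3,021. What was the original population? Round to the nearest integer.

The overall multiplier applied was 0.67 × 1.12 = 0.7504.
So the original population was 3,021 ÷ 0.7504 ≈ 4,026.

4,026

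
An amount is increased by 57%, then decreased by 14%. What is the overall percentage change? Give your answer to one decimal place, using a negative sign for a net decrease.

The combined multiplier is 1.57 × 0.86 = 1.3502.
That corresponds to an increase of 35.0%.

35.0%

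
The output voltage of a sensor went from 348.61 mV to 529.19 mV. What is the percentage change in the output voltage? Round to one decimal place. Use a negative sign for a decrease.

Change: 529.19 − 348.61 = 180.58.
Relative to the original: 180.58 ÷ 348.61 ≈ 51.8%.

51.8%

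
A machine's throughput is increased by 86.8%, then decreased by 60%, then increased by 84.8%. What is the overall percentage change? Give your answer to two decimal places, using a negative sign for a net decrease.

38.08%

An 86.8% increase multiplies by 1.868.
Then a 60% decrease: 1.868 × 0.4 = 0.7472.
Then an 84.8% increase: 0.7472 × 1.848 = 1.3808256.
Overall factor 1.3808256, i.e. 38.08%.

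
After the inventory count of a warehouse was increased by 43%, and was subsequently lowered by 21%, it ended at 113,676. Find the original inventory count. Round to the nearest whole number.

100,625

Undoing the 21% decrease: 113,676 ÷ 0.79 ≈ 143893.670886.
Undoing the 43% increase: 143893.670886 ÷ 1.43 ≈ 100,625.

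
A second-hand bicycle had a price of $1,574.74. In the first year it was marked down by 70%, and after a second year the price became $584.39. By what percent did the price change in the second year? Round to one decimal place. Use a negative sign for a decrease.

After the first year: $1,574.74 × 0.3 = $472.422.
Second-year multiplier: $584.39 ÷ $472.422 ≈ 1.23701.
That is a change of 23.7%.

23.7%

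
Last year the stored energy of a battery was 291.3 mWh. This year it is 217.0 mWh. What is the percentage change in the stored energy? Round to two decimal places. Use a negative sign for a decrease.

-25.51%

Change: 217.0 − 291.3 = -74.3.
Relative to the original: -74.3 ÷ 291.3 ≈ -25.51%.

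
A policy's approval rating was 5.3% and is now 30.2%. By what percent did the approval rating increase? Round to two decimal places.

469.81%

The change is 30.2 − 5.3 = 24.9 percentage points.
Relative to the original 5.3%, that is 24.9 ÷ 5.3 ≈ 469.81%.
So the approval rating rose by 469.81%.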